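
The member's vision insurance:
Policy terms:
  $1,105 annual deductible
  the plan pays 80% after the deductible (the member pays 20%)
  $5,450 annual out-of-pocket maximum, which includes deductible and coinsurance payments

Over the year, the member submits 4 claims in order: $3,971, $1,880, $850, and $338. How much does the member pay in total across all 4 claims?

Claim 1 ($3,971): deductible takes $1,105, $2,866 remains; coinsurance $2,866 × 20% = $573.20. Cost to member: $1,678.20. OOP to date $1,678.20.
Claim 2 ($1,880): 20% coinsurance on $1,880 = $376. Member pays $376; OOP now $2,054.20.
Claim 3 ($850): deductible already satisfied, so member's share is 20% × $850 = $170. Member pays $170; OOP now $2,224.20.
Claim 4 ($338): deductible met; 20% of $338 = $67.60. Cost to member: $67.60. OOP to date $2,291.80.
Total paid by the member: $1,678.20 + $376 + $170 + $67.60 = $2,291.80.

$2,291.80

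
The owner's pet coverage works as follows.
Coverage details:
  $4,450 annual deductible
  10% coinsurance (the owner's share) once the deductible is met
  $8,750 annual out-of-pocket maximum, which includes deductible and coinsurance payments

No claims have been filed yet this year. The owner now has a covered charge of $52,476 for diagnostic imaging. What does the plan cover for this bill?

$43,726

The full $4,450 deductible is still open; $4,450 of this bill applies to it.
That leaves $52,476 − $4,450 = $48,026 for coinsurance.
10% of $48,026 = $4,802.60 falls to the owner.
So the owner owes $4,450 + $4,802.60 = $9,252.60 before any cap.
Year-to-date out-of-pocket would reach $0 + $9,252.60 = $9,252.60, above the $8,750 maximum, so the owner pays only $8,750 − $0 = $8,750.
The plan picks up $52,476 − $8,750 = $43,726.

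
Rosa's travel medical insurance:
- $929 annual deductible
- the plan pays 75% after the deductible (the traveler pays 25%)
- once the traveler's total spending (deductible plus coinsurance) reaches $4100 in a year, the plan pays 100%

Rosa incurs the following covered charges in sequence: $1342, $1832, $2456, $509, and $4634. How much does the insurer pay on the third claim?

Claim 1 ($1342): $929 finishes the deductible; $413 goes to coinsurance; 25% of $413 = $103.25. Traveler owes $1032.25 (running OOP $1032.25). Plan pays $1342 − $1032.25 = $309.75.
Claim 2 ($1832): deductible met; 25% of $1832 = $458. Cost to traveler: $458. OOP to date $1490.25. Plan pays $1832 − $458 = $1374.
Claim 3 ($2456): 25% coinsurance on $2456 = $614. Traveler owes $614 (running OOP $2104.25). Insurer: $2456 − $614 = $1842.

$1842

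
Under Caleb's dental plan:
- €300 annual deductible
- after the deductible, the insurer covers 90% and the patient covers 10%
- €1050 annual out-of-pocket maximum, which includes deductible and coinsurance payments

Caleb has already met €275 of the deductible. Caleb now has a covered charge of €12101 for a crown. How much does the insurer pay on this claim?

€11326

€275 of the €300 deductible is already met, leaving €25.
After the €25 deductible portion, €12101 − €25 = €12076 is subject to coinsurance.
Patient's 10% share of €12076 is €1207.60.
So the patient owes €25 + €1207.60 = €1232.60 before any cap.
Year-to-date out-of-pocket would reach €275 + €1232.60 = €1507.60, above the €1050 maximum, so the patient pays only €1050 − €275 = €775.
The plan picks up €12101 − €775 = €11326.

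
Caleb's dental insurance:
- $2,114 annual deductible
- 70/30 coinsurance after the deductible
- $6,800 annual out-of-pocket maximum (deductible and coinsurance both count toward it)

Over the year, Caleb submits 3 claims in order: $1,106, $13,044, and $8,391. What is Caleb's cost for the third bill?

$1,075.20

Bill 1, $1,106: entire amount goes to the deductible. Patient owes $1,106 (running OOP $1,106).
Bill 2, $13,044: $1,008 finishes the deductible; $12,036 goes to coinsurance; 30% of $12,036 = $3,610.80. Patient pays $4,618.80; OOP now $5,724.80.
Bill 3, $8,391: deductible met; 30% of $8,391 = $2,517.30. Adding that to $5,724.80 gives $8,242.10, past the $6,800 cap; patient pays only $6,800 − $5,724.80 = $1,075.20.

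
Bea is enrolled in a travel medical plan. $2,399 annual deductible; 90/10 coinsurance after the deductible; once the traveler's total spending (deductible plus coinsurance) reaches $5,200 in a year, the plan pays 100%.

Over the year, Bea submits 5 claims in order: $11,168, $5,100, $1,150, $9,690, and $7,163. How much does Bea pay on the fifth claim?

$330.10

#1 ($11,168): deductible takes $2,399, $8,769 remains; coinsurance $8,769 × 10% = $876.90. Traveler pays $3,275.90; OOP now $3,275.90.
#2 ($5,100): deductible already satisfied, so traveler's share is 10% × $5,100 = $510. Traveler pays $510; OOP now $3,785.90.
#3 ($1,150): deductible already satisfied, so traveler's share is 10% × $1,150 = $115. Cost to traveler: $115. OOP to date $3,900.90.
#4 ($9,690): deductible met; 10% of $9,690 = $969. Cost to traveler: $969. OOP to date $4,869.90.
#5 ($7,163): deductible already satisfied, so traveler's share is 10% × $7,163 = $716.30. Adding that to $4,869.90 gives $5,586.20, past the $5,200 cap; traveler pays only $5,200 − $4,869.90 = $330.10.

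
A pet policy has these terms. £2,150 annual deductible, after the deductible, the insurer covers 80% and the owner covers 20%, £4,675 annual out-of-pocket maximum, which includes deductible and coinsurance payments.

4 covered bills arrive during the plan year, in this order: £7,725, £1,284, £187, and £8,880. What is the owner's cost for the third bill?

#1 (£7,725): deductible takes £2,150, £5,575 remains; coinsurance £5,575 × 20% = £1,115. Owner owes £3,265 (running OOP £3,265).
#2 (£1,284): 20% coinsurance on £1,284 = £256.80. Owner pays £256.80; OOP now £3,521.80.
#3 (£187): 20% coinsurance on £187 = £37.40. Owner pays £37.40; OOP now £3,559.20.

£37.40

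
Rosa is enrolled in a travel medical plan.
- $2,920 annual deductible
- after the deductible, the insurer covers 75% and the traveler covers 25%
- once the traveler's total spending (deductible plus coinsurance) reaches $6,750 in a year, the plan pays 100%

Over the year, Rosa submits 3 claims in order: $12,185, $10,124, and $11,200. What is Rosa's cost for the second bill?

Bill 1, $12,185: deductible takes $2,920, $9,265 remains; coinsurance $9,265 × 25% = $2,316.25. Traveler owes $5,236.25 (running OOP $5,236.25).
Bill 2, $10,124: deductible met; 25% of $10,124 = $2,531. That would push OOP to $7,767.25, over the $6,750 cap, so traveler pays $6,750 − $5,236.25 = $1,513.75.

$1,513.75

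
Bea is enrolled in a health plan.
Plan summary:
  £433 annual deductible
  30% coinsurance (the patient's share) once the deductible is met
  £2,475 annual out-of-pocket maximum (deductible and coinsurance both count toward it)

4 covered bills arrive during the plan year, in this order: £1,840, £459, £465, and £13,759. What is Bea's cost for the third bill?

£139.50

Claim 1 (£1,840): deductible takes £433, £1,407 remains; patient's 30% is £422.10. Cost to patient: £855.10. OOP to date £855.10.
Claim 2 (£459): deductible already satisfied, so patient's share is 30% × £459 = £137.70. Patient pays £137.70; OOP now £992.80.
Claim 3 (£465): deductible already satisfied, so patient's share is 30% × £465 = £139.50. Cost to patient: £139.50. OOP to date £1,132.30.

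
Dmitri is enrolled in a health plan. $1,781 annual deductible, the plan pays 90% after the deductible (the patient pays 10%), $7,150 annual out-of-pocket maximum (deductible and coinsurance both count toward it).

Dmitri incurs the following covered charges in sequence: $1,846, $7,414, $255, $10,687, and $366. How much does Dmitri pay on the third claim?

$25.50

Bill 1, $1,846: deductible takes $1,781, $65 remains; 10% of $65 = $6.50. Patient pays $1,787.50; OOP now $1,787.50.
Bill 2, $7,414: 10% coinsurance on $7,414 = $741.40. Patient pays $741.40; OOP now $2,528.90.
Bill 3, $255: deductible met; 10% of $255 = $25.50. Cost to patient: $25.50. OOP to date $2,554.40.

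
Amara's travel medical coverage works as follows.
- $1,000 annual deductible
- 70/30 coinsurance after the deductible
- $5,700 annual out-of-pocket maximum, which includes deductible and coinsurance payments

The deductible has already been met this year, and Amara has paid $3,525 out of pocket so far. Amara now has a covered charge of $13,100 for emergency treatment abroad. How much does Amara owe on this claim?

$2,175

With the deductible met, the entire $13,100 is subject to coinsurance.
Coinsurance: $13,100 × 30% = $3,930.
Adding $3,930 to the $3,525 already spent would give $7,455, which exceeds the $5,700 cap; the traveler pays just $5,700 − $3,525 = $2,175.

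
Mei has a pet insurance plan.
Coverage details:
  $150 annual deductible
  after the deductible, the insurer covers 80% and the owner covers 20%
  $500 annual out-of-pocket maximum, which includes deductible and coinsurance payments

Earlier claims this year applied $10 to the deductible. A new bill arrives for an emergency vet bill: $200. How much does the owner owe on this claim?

Deductible still to meet: $150 − $10 = $140.
After the $140 deductible portion, $200 − $140 = $60 is subject to coinsurance.
20% of $60 = $12 falls to the owner.
Owner responsibility before any cap: $140 + $12 = $152.
Cumulative spending $10 + $152 = $162 stays under the $500 maximum.

$152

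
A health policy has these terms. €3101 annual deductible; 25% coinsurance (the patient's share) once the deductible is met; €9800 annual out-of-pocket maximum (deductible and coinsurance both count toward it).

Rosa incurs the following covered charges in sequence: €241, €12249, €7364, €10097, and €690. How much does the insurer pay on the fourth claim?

€7586.25

Claim 1 — €241: all of it applies to the deductible. Patient pays €241; OOP now €241. Insurer: €241 − €241 = €0.
Claim 2 — €12249: €2860 to deductible, leaving €9389; patient's 25% is €2347.25. Patient owes €5207.25 (running OOP €5448.25). Insurer: €12249 − €5207.25 = €7041.75.
Claim 3 — €7364: deductible met; 25% of €7364 = €1841. Patient pays €1841; OOP now €7289.25. Insurer: €7364 − €1841 = €5523.
Claim 4 — €10097: deductible met; 25% of €10097 = €2524.25. That would push OOP to €9813.50, over the €9800 cap, so patient pays €9800 − €7289.25 = €2510.75. Insurer: €10097 − €2510.75 = €7586.25.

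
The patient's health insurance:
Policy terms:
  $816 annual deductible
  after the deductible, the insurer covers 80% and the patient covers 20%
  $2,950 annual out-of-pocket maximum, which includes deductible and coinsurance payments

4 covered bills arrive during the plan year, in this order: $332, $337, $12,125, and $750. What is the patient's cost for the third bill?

$2,281

Bill 1, $332: entire amount goes to the deductible. Cost to patient: $332. OOP to date $332.
Bill 2, $337: entire amount goes to the deductible. Cost to patient: $337. OOP to date $669.
Bill 3, $12,125: deductible takes $147, $11,978 remains; patient's 20% is $2,395.60. Claim cost before the cap: $147 + $2,395.60 = $2,542.60. That would push OOP to $3,211.60, over the $2,950 cap, so patient pays $2,950 − $669 = $2,281.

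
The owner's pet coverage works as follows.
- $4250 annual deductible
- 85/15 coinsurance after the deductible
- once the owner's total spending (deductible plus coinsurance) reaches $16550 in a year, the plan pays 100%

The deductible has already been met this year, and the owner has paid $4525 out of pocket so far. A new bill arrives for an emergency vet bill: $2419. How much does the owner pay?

The deductible is already satisfied, so the full bill goes to coinsurance.
15% of $2419 = $362.85 falls to the owner.
Total out-of-pocket so far would be $4525 + $362.85 = $4887.85, below the $16550 cap — no reduction.

$362.85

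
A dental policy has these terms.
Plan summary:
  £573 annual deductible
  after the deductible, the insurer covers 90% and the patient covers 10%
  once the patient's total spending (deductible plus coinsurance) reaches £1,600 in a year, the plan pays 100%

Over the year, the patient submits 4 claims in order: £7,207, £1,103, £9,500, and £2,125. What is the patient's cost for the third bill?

Claim 1 — £7,207: deductible takes £573, £6,634 remains; coinsurance £6,634 × 10% = £663.40. Cost to patient: £1,236.40. OOP to date £1,236.40.
Claim 2 — £1,103: 10% coinsurance on £1,103 = £110.30. Cost to patient: £110.30. OOP to date £1,346.70.
Claim 3 — £9,500: 10% coinsurance on £9,500 = £950. That would push OOP to £2,296.70, over the £1,600 cap, so patient pays £1,600 − £1,346.70 = £253.30.

£253.30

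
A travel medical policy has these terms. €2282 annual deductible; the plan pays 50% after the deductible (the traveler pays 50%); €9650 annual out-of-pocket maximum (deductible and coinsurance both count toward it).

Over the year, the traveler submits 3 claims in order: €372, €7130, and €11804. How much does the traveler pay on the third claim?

Claim 1 — €372: fully absorbed by the deductible. Traveler owes €372 (running OOP €372).
Claim 2 — €7130: deductible takes €1910, €5220 remains; coinsurance €5220 × 50% = €2610. Traveler owes €4520 (running OOP €4892).
Claim 3 — €11804: deductible met; 50% of €11804 = €5902. Adding that to €4892 gives €10794, past the €9650 cap; traveler pays only €9650 − €4892 = €4758.

€4758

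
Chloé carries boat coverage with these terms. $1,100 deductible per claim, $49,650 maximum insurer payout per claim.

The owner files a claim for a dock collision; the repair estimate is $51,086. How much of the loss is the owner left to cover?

After the deductible, $51,086 − $1,100 = $49,986 remains.
$49,986 exceeds the $49,650 limit, so the insurer pays the limit: $49,650.
Owner's share is the uncovered remainder: $51,086 − $49,650 = $1,436.

$1,436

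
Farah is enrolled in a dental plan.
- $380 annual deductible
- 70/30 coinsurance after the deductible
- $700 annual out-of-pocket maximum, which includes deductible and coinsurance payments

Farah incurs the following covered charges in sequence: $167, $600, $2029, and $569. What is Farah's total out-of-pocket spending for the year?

#1 ($167): fully absorbed by the deductible. Patient owes $167 (running OOP $167).
#2 ($600): $213 to deductible, leaving $387; 30% of $387 = $116.10. Patient owes $329.10 (running OOP $496.10).
#3 ($2029): deductible met; 30% of $2029 = $608.70. OOP would hit $1104.80 > $700, so the cap limits the patient to $700 − $496.10 = $203.90.
#4 ($569): 30% coinsurance on $569 = $170.70. Adding that to $700 gives $870.70, past the $700 cap; patient pays only $700 − $700 = $0.
Summing the patient's payments: $167 + $329.10 + $203.90 + $0 = $700.

$700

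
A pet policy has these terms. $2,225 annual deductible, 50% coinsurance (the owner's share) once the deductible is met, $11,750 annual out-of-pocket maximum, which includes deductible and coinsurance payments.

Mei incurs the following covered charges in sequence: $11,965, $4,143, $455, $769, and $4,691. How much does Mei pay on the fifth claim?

$1,971.50

#1 ($11,965): $2,225 finishes the deductible; $9,740 goes to coinsurance; 50% of $9,740 = $4,870. Cost to owner: $7,095. OOP to date $7,095.
#2 ($4,143): 50% coinsurance on $4,143 = $2,071.50. Owner pays $2,071.50; OOP now $9,166.50.
#3 ($455): deductible already satisfied, so owner's share is 50% × $455 = $227.50. Owner owes $227.50 (running OOP $9,394).
#4 ($769): 50% coinsurance on $769 = $384.50. Owner owes $384.50 (running OOP $9,778.50).
#5 ($4,691): 50% coinsurance on $4,691 = $2,345.50. OOP would hit $12,124 > $11,750, so the cap limits the owner to $11,750 − $9,778.50 = $1,971.50.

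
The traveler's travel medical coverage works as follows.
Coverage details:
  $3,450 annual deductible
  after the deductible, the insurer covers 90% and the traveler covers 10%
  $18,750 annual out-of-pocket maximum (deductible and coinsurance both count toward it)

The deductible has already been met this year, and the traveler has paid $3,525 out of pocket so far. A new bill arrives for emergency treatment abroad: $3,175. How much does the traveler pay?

$317.50

With the deductible met, the entire $3,175 is subject to coinsurance.
Coinsurance: $3,175 × 10% = $317.50.
Cumulative spending $3,525 + $317.50 = $3,842.50 stays under the $18,750 maximum.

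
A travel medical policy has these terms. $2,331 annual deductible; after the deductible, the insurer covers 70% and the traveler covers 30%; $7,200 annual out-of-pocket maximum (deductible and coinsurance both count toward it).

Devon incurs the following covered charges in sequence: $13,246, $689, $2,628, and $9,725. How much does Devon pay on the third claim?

$788.40

Bill 1, $13,246: $2,331 finishes the deductible; $10,915 goes to coinsurance; traveler's 30% is $3,274.50. Traveler owes $5,605.50 (running OOP $5,605.50).
Bill 2, $689: deductible already satisfied, so traveler's share is 30% × $689 = $206.70. Traveler pays $206.70; OOP now $5,812.20.
Bill 3, $2,628: deductible already satisfied, so traveler's share is 30% × $2,628 = $788.40. Traveler pays $788.40; OOP now $6,600.60.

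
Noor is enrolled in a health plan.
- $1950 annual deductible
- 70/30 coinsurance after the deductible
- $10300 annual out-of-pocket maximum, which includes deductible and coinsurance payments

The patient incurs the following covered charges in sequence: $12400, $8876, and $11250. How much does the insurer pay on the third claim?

Bill 1, $12400: $1950 to deductible, leaving $10450; patient's 30% is $3135. Cost to patient: $5085. OOP to date $5085. Plan pays $12400 − $5085 = $7315.
Bill 2, $8876: 30% coinsurance on $8876 = $2662.80. Patient owes $2662.80 (running OOP $7747.80). Plan pays $8876 − $2662.80 = $6213.20.
Bill 3, $11250: 30% coinsurance on $11250 = $3375. OOP would hit $11122.80 > $10300, so the cap limits the patient to $10300 − $7747.80 = $2552.20. Plan pays $11250 − $2552.20 = $8697.80.

$8697.80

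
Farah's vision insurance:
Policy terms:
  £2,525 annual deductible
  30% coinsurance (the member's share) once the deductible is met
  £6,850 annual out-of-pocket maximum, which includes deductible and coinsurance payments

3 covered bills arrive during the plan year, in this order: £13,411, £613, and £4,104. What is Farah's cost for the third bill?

Bill 1, £13,411: £2,525 to deductible, leaving £10,886; member's 30% is £3,265.80. Member owes £5,790.80 (running OOP £5,790.80).
Bill 2, £613: 30% coinsurance on £613 = £183.90. Cost to member: £183.90. OOP to date £5,974.70.
Bill 3, £4,104: deductible already satisfied, so member's share is 30% × £4,104 = £1,231.20. OOP would hit £7,205.90 > £6,850, so the cap limits the member to £6,850 − £5,974.70 = £875.30.

£875.30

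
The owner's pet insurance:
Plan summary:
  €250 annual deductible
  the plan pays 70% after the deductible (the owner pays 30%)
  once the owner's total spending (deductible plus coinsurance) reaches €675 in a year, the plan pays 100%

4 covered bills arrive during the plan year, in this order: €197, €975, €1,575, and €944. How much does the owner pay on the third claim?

#1 (€197): fully absorbed by the deductible. Cost to owner: €197. OOP to date €197.
#2 (€975): €53 finishes the deductible; €922 goes to coinsurance; coinsurance €922 × 30% = €276.60. Owner owes €329.60 (running OOP €526.60).
#3 (€1,575): deductible already satisfied, so owner's share is 30% × €1,575 = €472.50. OOP would hit €999.10 > €675, so the cap limits the owner to €675 − €526.60 = €148.40.

€148.40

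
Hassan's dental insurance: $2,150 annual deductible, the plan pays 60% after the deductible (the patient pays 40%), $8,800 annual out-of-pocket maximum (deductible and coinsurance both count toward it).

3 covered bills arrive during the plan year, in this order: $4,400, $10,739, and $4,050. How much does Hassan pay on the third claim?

Bill 1, $4,400: $2,150 finishes the deductible; $2,250 goes to coinsurance; patient's 40% is $900. Patient owes $3,050 (running OOP $3,050).
Bill 2, $10,739: 40% coinsurance on $10,739 = $4,295.60. Cost to patient: $4,295.60. OOP to date $7,345.60.
Bill 3, $4,050: 40% coinsurance on $4,050 = $1,620. That would push OOP to $8,965.60, over the $8,800 cap, so patient pays $8,800 − $7,345.60 = $1,454.40.

$1,454.40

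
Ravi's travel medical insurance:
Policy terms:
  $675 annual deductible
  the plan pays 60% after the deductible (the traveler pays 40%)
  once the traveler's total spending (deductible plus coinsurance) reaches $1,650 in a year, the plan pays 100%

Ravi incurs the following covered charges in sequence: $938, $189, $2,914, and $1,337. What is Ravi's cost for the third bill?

Claim 1 — $938: $675 finishes the deductible; $263 goes to coinsurance; traveler's 40% is $105.20. Cost to traveler: $780.20. OOP to date $780.20.
Claim 2 — $189: deductible already satisfied, so traveler's share is 40% × $189 = $75.60. Cost to traveler: $75.60. OOP to date $855.80.
Claim 3 — $2,914: 40% coinsurance on $2,914 = $1,165.60. Adding that to $855.80 gives $2,021.40, past the $1,650 cap; traveler pays only $1,650 − $855.80 = $794.20.

$794.20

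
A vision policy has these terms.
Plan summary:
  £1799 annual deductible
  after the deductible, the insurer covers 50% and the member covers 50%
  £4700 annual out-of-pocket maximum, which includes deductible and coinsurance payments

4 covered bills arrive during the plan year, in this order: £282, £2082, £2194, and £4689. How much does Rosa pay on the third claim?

£1097

Claim 1 (£282): entire amount goes to the deductible. Member owes £282 (running OOP £282).
Claim 2 (£2082): deductible takes £1517, £565 remains; coinsurance £565 × 50% = £282.50. Member owes £1799.50 (running OOP £2081.50).
Claim 3 (£2194): deductible already satisfied, so member's share is 50% × £2194 = £1097. Member owes £1097 (running OOP £3178.50).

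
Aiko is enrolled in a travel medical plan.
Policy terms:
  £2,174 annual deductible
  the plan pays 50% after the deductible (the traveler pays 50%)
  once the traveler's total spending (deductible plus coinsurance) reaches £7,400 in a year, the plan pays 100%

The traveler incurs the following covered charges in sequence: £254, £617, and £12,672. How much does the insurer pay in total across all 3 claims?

#1 (£254): entire amount goes to the deductible. Traveler pays £254; OOP now £254. Plan pays £254 − £254 = £0.
#2 (£617): fully absorbed by the deductible. Cost to traveler: £617. OOP to date £871. Plan pays £617 − £617 = £0.
#3 (£12,672): £1,303 to deductible, leaving £11,369; coinsurance £11,369 × 50% = £5,684.50. Claim cost before the cap: £1,303 + £5,684.50 = £6,987.50. OOP would hit £7,858.50 > £7,400, so the cap limits the traveler to £7,400 − £871 = £6,529. Plan pays £12,672 − £6,529 = £6,143.
Insurer total = bills − traveler's total = £13,543 − £7,400 = £6,143.

£6,143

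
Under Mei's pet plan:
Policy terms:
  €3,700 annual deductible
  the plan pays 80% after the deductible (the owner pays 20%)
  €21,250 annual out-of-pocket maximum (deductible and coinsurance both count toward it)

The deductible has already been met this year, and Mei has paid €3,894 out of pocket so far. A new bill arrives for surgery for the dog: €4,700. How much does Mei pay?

€940

With the deductible met, the entire €4,700 is subject to coinsurance.
20% of €4,700 = €940 falls to the owner.
Year-to-date out-of-pocket becomes €3,894 + €940 = €4,834, still under the €21,250 maximum, so no cap applies.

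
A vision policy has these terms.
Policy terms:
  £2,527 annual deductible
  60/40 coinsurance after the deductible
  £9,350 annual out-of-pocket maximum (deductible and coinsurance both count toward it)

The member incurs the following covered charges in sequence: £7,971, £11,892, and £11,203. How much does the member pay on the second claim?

Claim 1 (£7,971): deductible takes £2,527, £5,444 remains; member's 40% is £2,177.60. Member owes £4,704.60 (running OOP £4,704.60).
Claim 2 (£11,892): deductible met; 40% of £11,892 = £4,756.80. OOP would hit £9,461.40 > £9,350, so the cap limits the member to £9,350 − £4,704.60 = £4,645.40.

£4,645.40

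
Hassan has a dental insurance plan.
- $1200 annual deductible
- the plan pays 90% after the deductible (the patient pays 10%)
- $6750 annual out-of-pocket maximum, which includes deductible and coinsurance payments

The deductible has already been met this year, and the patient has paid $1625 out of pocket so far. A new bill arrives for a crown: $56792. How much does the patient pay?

With the deductible met, the entire $56792 is subject to coinsurance.
Patient's 10% share of $56792 is $5679.20.
That would bring total out-of-pocket to $7304.20, past the $6750 cap. The patient is capped at $6750 − $1625 = $5125 on this claim.

$5125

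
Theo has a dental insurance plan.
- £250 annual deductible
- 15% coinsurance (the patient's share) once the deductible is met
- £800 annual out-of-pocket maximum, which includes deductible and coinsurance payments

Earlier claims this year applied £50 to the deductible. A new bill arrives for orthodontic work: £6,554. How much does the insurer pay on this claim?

£5,804

Deductible still to meet: £250 − £50 = £200.
The remaining £6,354 (= £6,554 − £200) moves to coinsurance.
15% of £6,354 = £953.10 falls to the patient.
Patient responsibility before any cap: £200 + £953.10 = £1,153.10.
That would bring total out-of-pocket to £1,203.10, past the £800 cap. The patient is capped at £800 − £50 = £750 on this claim.
The plan picks up £6,554 − £750 = £5,804.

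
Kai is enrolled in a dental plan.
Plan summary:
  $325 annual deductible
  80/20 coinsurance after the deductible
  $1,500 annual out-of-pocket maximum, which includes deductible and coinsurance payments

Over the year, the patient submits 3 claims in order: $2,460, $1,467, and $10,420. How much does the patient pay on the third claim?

$454.60

Bill 1, $2,460: $325 to deductible, leaving $2,135; patient's 20% is $427. Patient owes $752 (running OOP $752).
Bill 2, $1,467: deductible met; 20% of $1,467 = $293.40. Patient pays $293.40; OOP now $1,045.40.
Bill 3, $10,420: deductible already satisfied, so patient's share is 20% × $10,420 = $2,084. That would push OOP to $3,129.40, over the $1,500 cap, so patient pays $1,500 − $1,045.40 = $454.60.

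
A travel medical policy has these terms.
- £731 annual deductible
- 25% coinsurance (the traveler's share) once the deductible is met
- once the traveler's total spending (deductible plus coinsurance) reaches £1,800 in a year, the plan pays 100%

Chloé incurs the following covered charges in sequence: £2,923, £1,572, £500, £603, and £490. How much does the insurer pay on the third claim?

£375

Claim 1 (£2,923): £731 to deductible, leaving £2,192; traveler's 25% is £548. Traveler owes £1,279 (running OOP £1,279). Plan pays £2,923 − £1,279 = £1,644.
Claim 2 (£1,572): deductible met; 25% of £1,572 = £393. Traveler pays £393; OOP now £1,672. Plan pays £1,572 − £393 = £1,179.
Claim 3 (£500): deductible already satisfied, so traveler's share is 25% × £500 = £125. Traveler pays £125; OOP now £1,797. Plan pays £500 − £125 = £375.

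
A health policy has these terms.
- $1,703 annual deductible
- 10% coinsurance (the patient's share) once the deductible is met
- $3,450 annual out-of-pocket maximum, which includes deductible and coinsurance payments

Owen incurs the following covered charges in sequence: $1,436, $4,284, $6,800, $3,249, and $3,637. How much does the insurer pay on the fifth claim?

$3,296.60

#1 ($1,436): all of it applies to the deductible. Patient pays $1,436; OOP now $1,436. Insurer: $1,436 − $1,436 = $0.
#2 ($4,284): deductible takes $267, $4,017 remains; 10% of $4,017 = $401.70. Cost to patient: $668.70. OOP to date $2,104.70. Insurer: $4,284 − $668.70 = $3,615.30.
#3 ($6,800): deductible already satisfied, so patient's share is 10% × $6,800 = $680. Cost to patient: $680. OOP to date $2,784.70. Plan pays $6,800 − $680 = $6,120.
#4 ($3,249): deductible already satisfied, so patient's share is 10% × $3,249 = $324.90. Patient pays $324.90; OOP now $3,109.60. Insurer: $3,249 − $324.90 = $2,924.10.
#5 ($3,637): deductible already satisfied, so patient's share is 10% × $3,637 = $363.70. OOP would hit $3,473.30 > $3,450, so the cap limits the patient to $3,450 − $3,109.60 = $340.40. Insurer: $3,637 − $340.40 = $3,296.60.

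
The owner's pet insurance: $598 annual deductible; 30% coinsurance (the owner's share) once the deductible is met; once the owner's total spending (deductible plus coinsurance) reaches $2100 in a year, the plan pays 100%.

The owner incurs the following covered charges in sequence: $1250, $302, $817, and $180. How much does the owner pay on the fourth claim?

Claim 1 ($1250): deductible takes $598, $652 remains; coinsurance $652 × 30% = $195.60. Owner pays $793.60; OOP now $793.60.
Claim 2 ($302): deductible already satisfied, so owner's share is 30% × $302 = $90.60. Owner owes $90.60 (running OOP $884.20).
Claim 3 ($817): deductible already satisfied, so owner's share is 30% × $817 = $245.10. Cost to owner: $245.10. OOP to date $1129.30.
Claim 4 ($180): 30% coinsurance on $180 = $54. Owner pays $54; OOP now $1183.30.

$54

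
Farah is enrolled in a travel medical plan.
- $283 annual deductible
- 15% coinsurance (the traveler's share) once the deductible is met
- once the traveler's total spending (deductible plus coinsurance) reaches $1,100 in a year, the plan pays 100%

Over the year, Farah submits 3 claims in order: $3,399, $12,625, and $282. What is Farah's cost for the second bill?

$349.60

#1 ($3,399): $283 finishes the deductible; $3,116 goes to coinsurance; coinsurance $3,116 × 15% = $467.40. Cost to traveler: $750.40. OOP to date $750.40.
#2 ($12,625): deductible already satisfied, so traveler's share is 15% × $12,625 = $1,893.75. Adding that to $750.40 gives $2,644.15, past the $1,100 cap; traveler pays only $1,100 − $750.40 = $349.60.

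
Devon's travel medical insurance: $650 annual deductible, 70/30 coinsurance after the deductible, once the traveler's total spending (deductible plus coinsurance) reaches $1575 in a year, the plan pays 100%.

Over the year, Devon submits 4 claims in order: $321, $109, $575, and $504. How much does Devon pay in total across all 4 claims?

$907.70

Bill 1, $321: fully absorbed by the deductible. Cost to traveler: $321. OOP to date $321.
Bill 2, $109: entire amount goes to the deductible. Traveler pays $109; OOP now $430.
Bill 3, $575: deductible takes $220, $355 remains; coinsurance $355 × 30% = $106.50. Traveler pays $326.50; OOP now $756.50.
Bill 4, $504: 30% coinsurance on $504 = $151.20. Traveler owes $151.20 (running OOP $907.70).
Total paid by the traveler: $321 + $109 + $326.50 + $151.20 = $907.70.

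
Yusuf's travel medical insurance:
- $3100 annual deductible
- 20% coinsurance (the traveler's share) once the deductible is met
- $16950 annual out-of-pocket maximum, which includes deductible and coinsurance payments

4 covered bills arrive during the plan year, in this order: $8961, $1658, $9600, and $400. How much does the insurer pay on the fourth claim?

Bill 1, $8961: deductible takes $3100, $5861 remains; coinsurance $5861 × 20% = $1172.20. Traveler pays $4272.20; OOP now $4272.20. Plan pays $8961 − $4272.20 = $4688.80.
Bill 2, $1658: deductible met; 20% of $1658 = $331.60. Traveler owes $331.60 (running OOP $4603.80). Plan pays $1658 − $331.60 = $1326.40.
Bill 3, $9600: deductible already satisfied, so traveler's share is 20% × $9600 = $1920. Traveler owes $1920 (running OOP $6523.80). Plan pays $9600 − $1920 = $7680.
Bill 4, $400: deductible already satisfied, so traveler's share is 20% × $400 = $80. Traveler pays $80; OOP now $6603.80. Plan pays $400 − $80 = $320.

$320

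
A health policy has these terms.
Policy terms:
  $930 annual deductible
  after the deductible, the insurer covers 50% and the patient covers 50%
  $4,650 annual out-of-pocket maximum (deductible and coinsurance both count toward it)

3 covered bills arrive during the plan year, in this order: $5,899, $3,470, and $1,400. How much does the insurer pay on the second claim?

Bill 1, $5,899: $930 finishes the deductible; $4,969 goes to coinsurance; patient's 50% is $2,484.50. Patient owes $3,414.50 (running OOP $3,414.50). Plan pays $5,899 − $3,414.50 = $2,484.50.
Bill 2, $3,470: deductible already satisfied, so patient's share is 50% × $3,470 = $1,735. That would push OOP to $5,149.50, over the $4,650 cap, so patient pays $4,650 − $3,414.50 = $1,235.50. Plan pays $3,470 − $1,235.50 = $2,234.50.

$2,234.50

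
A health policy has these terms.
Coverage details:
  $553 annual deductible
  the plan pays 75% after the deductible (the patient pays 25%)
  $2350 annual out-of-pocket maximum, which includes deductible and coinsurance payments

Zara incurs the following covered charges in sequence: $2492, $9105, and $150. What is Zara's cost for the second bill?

Claim 1 ($2492): deductible takes $553, $1939 remains; 25% of $1939 = $484.75. Patient pays $1037.75; OOP now $1037.75.
Claim 2 ($9105): deductible already satisfied, so patient's share is 25% × $9105 = $2276.25. Adding that to $1037.75 gives $3314, past the $2350 cap; patient pays only $2350 − $1037.75 = $1312.25.

$1312.25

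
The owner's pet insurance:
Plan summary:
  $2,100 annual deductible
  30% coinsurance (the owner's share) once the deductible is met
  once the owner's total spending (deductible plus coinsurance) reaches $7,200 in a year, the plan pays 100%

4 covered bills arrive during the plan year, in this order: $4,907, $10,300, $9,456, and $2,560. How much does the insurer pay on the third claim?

$8,288.10

Bill 1, $4,907: $2,100 finishes the deductible; $2,807 goes to coinsurance; owner's 30% is $842.10. Owner pays $2,942.10; OOP now $2,942.10. Plan pays $4,907 − $2,942.10 = $1,964.90.
Bill 2, $10,300: 30% coinsurance on $10,300 = $3,090. Cost to owner: $3,090. OOP to date $6,032.10. Insurer: $10,300 − $3,090 = $7,210.
Bill 3, $9,456: deductible already satisfied, so owner's share is 30% × $9,456 = $2,836.80. Adding that to $6,032.10 gives $8,868.90, past the $7,200 cap; owner pays only $7,200 − $6,032.10 = $1,167.90. Plan pays $9,456 − $1,167.90 = $8,288.10.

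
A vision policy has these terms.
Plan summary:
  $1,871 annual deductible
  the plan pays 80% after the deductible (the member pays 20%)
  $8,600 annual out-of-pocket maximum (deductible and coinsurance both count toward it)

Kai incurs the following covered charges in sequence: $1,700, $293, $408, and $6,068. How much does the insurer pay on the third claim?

Claim 1 ($1,700): fully absorbed by the deductible. Member pays $1,700; OOP now $1,700. Insurer: $1,700 − $1,700 = $0.
Claim 2 ($293): $171 to deductible, leaving $122; member's 20% is $24.40. Cost to member: $195.40. OOP to date $1,895.40. Plan pays $293 − $195.40 = $97.60.
Claim 3 ($408): deductible met; 20% of $408 = $81.60. Cost to member: $81.60. OOP to date $1,977. Plan pays $408 − $81.60 = $326.40.

$326.40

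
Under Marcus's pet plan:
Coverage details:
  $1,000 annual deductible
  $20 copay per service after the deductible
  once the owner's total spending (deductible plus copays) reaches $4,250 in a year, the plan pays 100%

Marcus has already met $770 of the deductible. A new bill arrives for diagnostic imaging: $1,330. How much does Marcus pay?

Deductible still to meet: $1,000 − $770 = $230.
The remaining $1,100 (= $1,330 − $230) moves to the copay.
Copay on this service: $20.
That puts the owner's cost at $230 + $20 = $250 before any cap.
Total out-of-pocket so far would be $770 + $250 = $1,020, below the $4,250 cap — no reduction.

$250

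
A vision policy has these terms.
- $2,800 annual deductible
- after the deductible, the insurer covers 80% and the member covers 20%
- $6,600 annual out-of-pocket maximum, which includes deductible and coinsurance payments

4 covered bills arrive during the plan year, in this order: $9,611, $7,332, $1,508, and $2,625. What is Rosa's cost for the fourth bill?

Bill 1, $9,611: $2,800 finishes the deductible; $6,811 goes to coinsurance; member's 20% is $1,362.20. Member owes $4,162.20 (running OOP $4,162.20).
Bill 2, $7,332: deductible met; 20% of $7,332 = $1,466.40. Member owes $1,466.40 (running OOP $5,628.60).
Bill 3, $1,508: 20% coinsurance on $1,508 = $301.60. Member pays $301.60; OOP now $5,930.20.
Bill 4, $2,625: deductible already satisfied, so member's share is 20% × $2,625 = $525. Member owes $525 (running OOP $6,455.20).

$525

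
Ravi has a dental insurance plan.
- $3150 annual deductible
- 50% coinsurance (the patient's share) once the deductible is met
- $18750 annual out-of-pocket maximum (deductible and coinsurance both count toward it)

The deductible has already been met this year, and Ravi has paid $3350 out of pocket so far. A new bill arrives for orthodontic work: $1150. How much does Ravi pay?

With the deductible met, the entire $1150 is subject to coinsurance.
50% of $1150 = $575 falls to the patient.
Total out-of-pocket so far would be $3350 + $575 = $3925, below the $18750 cap — no reduction.

$575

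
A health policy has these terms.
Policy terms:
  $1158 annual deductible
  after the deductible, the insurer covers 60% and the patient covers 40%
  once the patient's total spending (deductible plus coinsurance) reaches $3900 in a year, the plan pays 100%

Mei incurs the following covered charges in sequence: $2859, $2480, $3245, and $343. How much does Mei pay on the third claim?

Claim 1 — $2859: $1158 finishes the deductible; $1701 goes to coinsurance; coinsurance $1701 × 40% = $680.40. Cost to patient: $1838.40. OOP to date $1838.40.
Claim 2 — $2480: deductible met; 40% of $2480 = $992. Patient pays $992; OOP now $2830.40.
Claim 3 — $3245: deductible already satisfied, so patient's share is 40% × $3245 = $1298. That would push OOP to $4128.40, over the $3900 cap, so patient pays $3900 − $2830.40 = $1069.60.

$1069.60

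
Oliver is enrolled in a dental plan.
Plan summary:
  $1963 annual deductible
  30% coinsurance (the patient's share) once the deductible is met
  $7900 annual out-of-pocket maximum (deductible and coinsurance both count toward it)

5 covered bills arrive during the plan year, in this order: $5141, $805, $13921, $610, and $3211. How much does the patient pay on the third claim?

Claim 1 — $5141: deductible takes $1963, $3178 remains; patient's 30% is $953.40. Patient owes $2916.40 (running OOP $2916.40).
Claim 2 — $805: deductible already satisfied, so patient's share is 30% × $805 = $241.50. Cost to patient: $241.50. OOP to date $3157.90.
Claim 3 — $13921: deductible already satisfied, so patient's share is 30% × $13921 = $4176.30. Cost to patient: $4176.30. OOP to date $7334.20.

$4176.30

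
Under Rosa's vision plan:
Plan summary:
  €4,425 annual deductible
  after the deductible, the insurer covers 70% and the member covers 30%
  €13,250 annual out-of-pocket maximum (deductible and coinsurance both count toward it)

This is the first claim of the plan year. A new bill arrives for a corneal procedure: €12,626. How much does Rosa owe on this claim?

€6,885.30

The full €4,425 deductible is still open; €4,425 of this bill applies to it.
The remaining €8,201 (= €12,626 − €4,425) moves to coinsurance.
Member's 30% share of €8,201 is €2,460.30.
Member responsibility before any cap: €4,425 + €2,460.30 = €6,885.30.
Cumulative spending €0 + €6,885.30 = €6,885.30 stays under the €13,250 maximum.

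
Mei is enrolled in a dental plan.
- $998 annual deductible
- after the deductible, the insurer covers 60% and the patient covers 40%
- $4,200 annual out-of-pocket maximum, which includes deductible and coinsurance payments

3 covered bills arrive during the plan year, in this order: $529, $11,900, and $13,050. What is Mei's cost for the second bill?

#1 ($529): all of it applies to the deductible. Patient pays $529; OOP now $529.
#2 ($11,900): $469 to deductible, leaving $11,431; patient's 40% is $4,572.40. Claim cost before the cap: $469 + $4,572.40 = $5,041.40. Adding that to $529 gives $5,570.40, past the $4,200 cap; patient pays only $4,200 − $529 = $3,671.

$3,671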